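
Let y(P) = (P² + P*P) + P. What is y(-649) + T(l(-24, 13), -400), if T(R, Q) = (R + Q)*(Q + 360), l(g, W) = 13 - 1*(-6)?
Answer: 856993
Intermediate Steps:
l(g, W) = 19 (l(g, W) = 13 + 6 = 19)
y(P) = P + 2*P² (y(P) = (P² + P²) + P = 2*P² + P = P + 2*P²)
T(R, Q) = (360 + Q)*(Q + R) (T(R, Q) = (Q + R)*(360 + Q) = (360 + Q)*(Q + R))
y(-649) + T(l(-24, 13), -400) = -649*(1 + 2*(-649)) + ((-400)² + 360*(-400) + 360*19 - 400*19) = -649*(1 - 1298) + (160000 - 144000 + 6840 - 7600) = -649*(-1297) + 15240 = 841753 + 15240 = 856993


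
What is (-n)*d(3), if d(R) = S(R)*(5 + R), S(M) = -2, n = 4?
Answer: 64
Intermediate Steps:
d(R) = -10 - 2*R (d(R) = -2*(5 + R) = -10 - 2*R)
(-n)*d(3) = (-1*4)*(-10 - 2*3) = -4*(-10 - 6) = -4*(-16) = 64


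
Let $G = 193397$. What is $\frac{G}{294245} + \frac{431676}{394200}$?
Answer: $\frac{376399263}{214798850} \approx 1.7523$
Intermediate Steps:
$\frac{G}{294245} + \frac{431676}{394200} = \frac{193397}{294245} + \frac{431676}{394200} = 193397 \cdot \frac{1}{294245} + 431676 \cdot \frac{1}{394200} = \frac{193397}{294245} + \frac{3997}{3650} = \frac{376399263}{214798850}$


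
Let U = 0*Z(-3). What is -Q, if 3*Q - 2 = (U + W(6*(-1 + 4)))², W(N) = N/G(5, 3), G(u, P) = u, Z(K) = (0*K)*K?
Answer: -374/75 ≈ -4.9867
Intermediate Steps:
Z(K) = 0 (Z(K) = 0*K = 0)
W(N) = N/5
U = 0 (U = 0*0 = 0)
Q = 374/75 (Q = ⅔ + (0 + (6*(-1 + 4))/5)²/3 = ⅔ + (0 + (6*3)/5)²/3 = ⅔ + (0 + (⅕)*18)²/3 = ⅔ + (0 + 18/5)²/3 = ⅔ + (18/5)²/3 = ⅔ + (⅓)*(324/25) = ⅔ + 108/25 = 374/75 ≈ 4.9867)
-Q = -1*374/75 = -374/75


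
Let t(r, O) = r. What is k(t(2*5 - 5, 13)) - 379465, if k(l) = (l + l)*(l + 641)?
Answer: -373005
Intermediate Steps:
k(l) = 2*l*(641 + l) (k(l) = (2*l)*(641 + l) = 2*l*(641 + l))
k(t(2*5 - 5, 13)) - 379465 = 2*(2*5 - 5)*(641 + (2*5 - 5)) - 379465 = 2*(10 - 5)*(641 + (10 - 5)) - 379465 = 2*5*(641 + 5) - 379465 = 2*5*646 - 379465 = 6460 - 379465 = -373005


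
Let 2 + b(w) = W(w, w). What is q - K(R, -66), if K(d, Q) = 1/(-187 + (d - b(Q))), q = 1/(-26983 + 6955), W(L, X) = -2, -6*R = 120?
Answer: 19825/4065684 ≈ 0.0048762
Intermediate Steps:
R = -20 (R = -⅙*120 = -20)
b(w) = -4 (b(w) = -2 - 2 = -4)
q = -1/20028 (q = 1/(-20028) = -1/20028 ≈ -4.9930e-5)
K(d, Q) = 1/(-183 + d) (K(d, Q) = 1/(-187 + (d - 1*(-4))) = 1/(-187 + (d + 4)) = 1/(-187 + (4 + d)) = 1/(-183 + d))
q - K(R, -66) = -1/20028 - 1/(-183 - 20) = -1/20028 - 1/(-203) = -1/20028 - 1*(-1/203) = -1/20028 + 1/203 = 19825/4065684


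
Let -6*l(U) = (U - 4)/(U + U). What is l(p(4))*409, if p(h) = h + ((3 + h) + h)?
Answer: -4499/180 ≈ -24.994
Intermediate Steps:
p(h) = 3 + 3*h (p(h) = h + (3 + 2*h) = 3 + 3*h)
l(U) = -(-4 + U)/(12*U) (l(U) = -(U - 4)/(6*(U + U)) = -(-4 + U)/(6*(2*U)) = -(-4 + U)*1/(2*U)/6 = -(-4 + U)/(12*U))
l(p(4))*409 = ((4 - (3 + 3*4))/(12*(3 + 3*4)))*409 = ((4 - (3 + 12))/(12*(3 + 12)))*409 = ((1/12)*(4 - 1*15)/15)*409 = ((1/12)*(1/15)*(4 - 15))*409 = ((1/12)*(1/15)*(-11))*409 = -11/180*409 = -4499/180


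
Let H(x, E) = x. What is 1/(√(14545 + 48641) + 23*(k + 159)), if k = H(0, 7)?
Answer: 1219/4436821 - √63186/13310463 ≈ 0.00025586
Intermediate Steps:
k = 0
1/(√(14545 + 48641) + 23*(k + 159)) = 1/(√(14545 + 48641) + 23*(0 + 159)) = 1/(√63186 + 23*159) = 1/(√63186 + 3657) = 1/(3657 + √63186)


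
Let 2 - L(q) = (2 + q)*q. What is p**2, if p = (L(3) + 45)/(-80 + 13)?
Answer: 1024/4489 ≈ 0.22811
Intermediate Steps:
L(q) = 2 - q*(2 + q) (L(q) = 2 - (2 + q)*q = 2 - q*(2 + q))
p = -32/67 (p = ((2 - 1*3**2 - 2*3) + 45)/(-80 + 13) = ((2 - 1*9 - 6) + 45)/(-67) = ((2 - 9 - 6) + 45)*(-1/67) = (-13 + 45)*(-1/67) = 32*(-1/67) = -32/67 ≈ -0.47761)
p**2 = (-32/67)**2 = 1024/4489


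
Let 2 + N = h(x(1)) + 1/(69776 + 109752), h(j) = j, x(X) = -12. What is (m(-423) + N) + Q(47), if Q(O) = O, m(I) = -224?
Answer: -34289847/179528 ≈ -191.00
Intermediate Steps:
N = -2513391/179528 (N = -2 + (-12 + 1/(69776 + 109752)) = -2 + (-12 + 1/179528) = -2 - 2154335/179528 = -2513391/179528 ≈ -14.000)
(m(-423) + N) + Q(47) = (-224 - 2513391/179528) + 47 = -42727663/179528 + 47 = -34289847/179528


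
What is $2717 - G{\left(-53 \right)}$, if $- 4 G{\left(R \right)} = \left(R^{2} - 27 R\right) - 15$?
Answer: $\frac{15093}{4} \approx 3773.3$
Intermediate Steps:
$G{\left(R \right)} = \frac{15}{4} - \frac{R^{2}}{4} + \frac{27 R}{4}$ ($G{\left(R \right)} = - \frac{\left(R^{2} - 27 R\right) - 15}{4} = - \frac{-15 + R^{2} - 27 R}{4} = \frac{15}{4} - \frac{R^{2}}{4} + \frac{27 R}{4}$)
$2717 - G{\left(-53 \right)} = 2717 - \left(\frac{15}{4} - \frac{\left(-53\right)^{2}}{4} + \frac{27}{4} \left(-53\right)\right) = 2717 - \left(\frac{15}{4} - \frac{2809}{4} - \frac{1431}{4}\right) = 2717 - - \frac{4225}{4} = 2717 + \frac{4225}{4} = \frac{15093}{4}$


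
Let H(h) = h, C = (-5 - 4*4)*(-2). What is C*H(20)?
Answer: 840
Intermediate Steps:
C = 42 (C = (-5 - 16)*(-2) = -21*(-2) = 42)
C*H(20) = 42*20 = 840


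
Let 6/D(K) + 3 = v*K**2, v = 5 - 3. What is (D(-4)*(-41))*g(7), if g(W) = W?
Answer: -1722/29 ≈ -59.379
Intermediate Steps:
v = 2
D(K) = 6/(-3 + 2*K**2)
(D(-4)*(-41))*g(7) = ((6/(-3 + 2*(-4)**2))*(-41))*7 = ((6/(-3 + 2*16))*(-41))*7 = ((6/(-3 + 32))*(-41))*7 = ((6/29)*(-41))*7 = -246/29*7 = -1722/29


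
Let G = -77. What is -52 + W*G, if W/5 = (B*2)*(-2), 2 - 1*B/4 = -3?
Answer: 30748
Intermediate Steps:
B = 20 (B = 8 - 4*(-3) = 8 + 12 = 20)
W = -400 (W = 5*((20*2)*(-2)) = 5*(40*(-2)) = 5*(-80) = -400)
-52 + W*G = -52 - 400*(-77) = -52 + 30800 = 30748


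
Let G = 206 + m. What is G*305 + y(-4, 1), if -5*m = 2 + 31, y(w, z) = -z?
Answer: 60816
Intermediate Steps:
m = -33/5 (m = -(2 + 31)/5 = -⅕*33 = -33/5 ≈ -6.6000)
G = 997/5 (G = 206 - 33/5 = 997/5 ≈ 199.40)
G*305 + y(-4, 1) = (997/5)*305 - 1*1 = 60817 - 1 = 60816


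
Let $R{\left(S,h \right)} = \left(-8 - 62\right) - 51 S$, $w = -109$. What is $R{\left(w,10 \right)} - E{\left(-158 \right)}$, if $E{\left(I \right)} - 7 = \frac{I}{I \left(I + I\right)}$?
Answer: $\frac{1732313}{316} \approx 5482.0$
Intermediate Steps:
$R{\left(S,h \right)} = -70 - 51 S$
$E{\left(I \right)} = 7 + \frac{1}{2 I}$ ($E{\left(I \right)} = 7 + \frac{I}{I \left(I + I\right)} = 7 + \frac{I}{I 2 I} = 7 + \frac{I}{2 I^{2}} = 7 + I \frac{1}{2 I^{2}} = 7 + \frac{1}{2 I}$)
$R{\left(w,10 \right)} - E{\left(-158 \right)} = \left(-70 - -5559\right) - \left(7 + \frac{1}{2 \left(-158\right)}\right) = \left(-70 + 5559\right) - \left(7 + \frac{1}{2} \left(- \frac{1}{158}\right)\right) = 5489 - \left(7 - \frac{1}{316}\right) = 5489 - \frac{2211}{316} = \frac{1732313}{316}$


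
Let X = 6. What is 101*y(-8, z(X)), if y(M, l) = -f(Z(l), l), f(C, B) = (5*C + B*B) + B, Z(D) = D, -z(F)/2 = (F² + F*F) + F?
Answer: -2363400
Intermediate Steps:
z(F) = -4*F² - 2*F (z(F) = -2*((F² + F*F) + F) = -2*((F² + F²) + F) = -2*(2*F² + F) = -2*(F + 2*F²) = -4*F² - 2*F)
f(C, B) = B + B² + 5*C (f(C, B) = (5*C + B²) + B = (B² + 5*C) + B = B + B² + 5*C)
y(M, l) = -l² - 6*l (y(M, l) = -(l + l² + 5*l) = -(l² + 6*l) = -l² - 6*l)
101*y(-8, z(X)) = 101*((-2*6*(1 + 2*6))*(-6 - (-2)*6*(1 + 2*6))) = 101*((-2*6*(1 + 12))*(-6 - (-2)*6*(1 + 12))) = 101*((-2*6*13)*(-6 - (-2)*6*13)) = 101*(-156*(-6 - 1*(-156))) = 101*(-156*(-6 + 156)) = 101*(-156*150) = 101*(-23400) = -2363400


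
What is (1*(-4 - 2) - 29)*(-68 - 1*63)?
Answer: 4585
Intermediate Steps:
(1*(-4 - 2) - 29)*(-68 - 1*63) = (1*(-6) - 29)*(-68 - 63) = (-6 - 29)*(-131) = -35*(-131) = 4585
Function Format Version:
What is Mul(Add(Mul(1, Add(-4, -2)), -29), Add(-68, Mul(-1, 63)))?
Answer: 4585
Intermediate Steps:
Mul(Add(Mul(1, Add(-4, -2)), -29), Add(-68, Mul(-1, 63))) = Mul(Add(Mul(1, -6), -29), Add(-68, -63)) = Mul(Add(-6, -29), -131) = Mul(-35, -131) = 4585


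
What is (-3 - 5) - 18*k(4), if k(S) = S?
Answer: -80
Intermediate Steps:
(-3 - 5) - 18*k(4) = (-3 - 5) - 18*4 = -8 - 72 = -80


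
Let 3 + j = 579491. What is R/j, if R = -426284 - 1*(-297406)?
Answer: -64439/289744 ≈ -0.22240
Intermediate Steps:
j = 579488 (j = -3 + 579491 = 579488)
R = -128878 (R = -426284 + 297406 = -128878)
R/j = -128878/579488 = -128878*1/579488 = -64439/289744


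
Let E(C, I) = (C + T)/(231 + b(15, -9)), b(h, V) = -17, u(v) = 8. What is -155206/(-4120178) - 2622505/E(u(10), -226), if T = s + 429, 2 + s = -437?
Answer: 578077526292718/2060089 ≈ 2.8061e+8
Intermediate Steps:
s = -439 (s = -2 - 437 = -439)
T = -10 (T = -439 + 429 = -10)
E(C, I) = -5/107 + C/214 (E(C, I) = (C - 10)/(231 - 17) = (-10 + C)/214 = (-10 + C)*(1/214) = -5/107 + C/214)
-155206/(-4120178) - 2622505/E(u(10), -226) = -155206/(-4120178) - 2622505/(-5/107 + (1/214)*8) = -155206*(-1/4120178) - 2622505/(-5/107 + 4/107) = 77603/2060089 - 2622505/(-1/107) = 77603/2060089 - 2622505*(-107) = 77603/2060089 + 280608035 = 578077526292718/2060089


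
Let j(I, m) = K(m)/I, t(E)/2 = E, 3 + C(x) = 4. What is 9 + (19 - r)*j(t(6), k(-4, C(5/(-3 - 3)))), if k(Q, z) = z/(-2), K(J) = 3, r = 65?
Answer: -5/2 ≈ -2.5000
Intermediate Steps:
C(x) = 1 (C(x) = -3 + 4 = 1)
t(E) = 2*E
k(Q, z) = -z/2 (k(Q, z) = z*(-½) = -z/2)
j(I, m) = 3/I
9 + (19 - r)*j(t(6), k(-4, C(5/(-3 - 3)))) = 9 + (19 - 1*65)*(3/((2*6))) = 9 + (19 - 65)*(3/12) = 9 - 138/12 = 9 - 46*¼ = 9 - 23/2 = -5/2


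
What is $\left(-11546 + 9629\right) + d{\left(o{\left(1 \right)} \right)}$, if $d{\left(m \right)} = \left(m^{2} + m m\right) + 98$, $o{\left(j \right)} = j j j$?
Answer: $-1817$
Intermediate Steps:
$o{\left(j \right)} = j^{3}$ ($o{\left(j \right)} = j^{2} j = j^{3}$)
$d{\left(m \right)} = 98 + 2 m^{2}$ ($d{\left(m \right)} = \left(m^{2} + m^{2}\right) + 98 = 2 m^{2} + 98 = 98 + 2 m^{2}$)
$\left(-11546 + 9629\right) + d{\left(o{\left(1 \right)} \right)} = \left(-11546 + 9629\right) + \left(98 + 2 \left(1^{3}\right)^{2}\right) = -1917 + \left(98 + 2 \cdot 1^{2}\right) = -1917 + \left(98 + 2 \cdot 1\right) = -1917 + \left(98 + 2\right) = -1917 + 100 = -1817$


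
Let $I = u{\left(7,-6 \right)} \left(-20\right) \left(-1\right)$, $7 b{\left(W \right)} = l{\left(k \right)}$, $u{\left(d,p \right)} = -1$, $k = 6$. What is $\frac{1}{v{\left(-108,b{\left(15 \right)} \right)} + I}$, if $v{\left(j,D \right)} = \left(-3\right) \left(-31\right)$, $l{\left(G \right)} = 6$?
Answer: $\frac{1}{73} \approx 0.013699$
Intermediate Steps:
$b{\left(W \right)} = \frac{6}{7}$ ($b{\left(W \right)} = \frac{1}{7} \cdot 6 = \frac{6}{7}$)
$v{\left(j,D \right)} = 93$
$I = -20$ ($I = \left(-1\right) \left(-20\right) \left(-1\right) = 20 \left(-1\right) = -20$)
$\frac{1}{v{\left(-108,b{\left(15 \right)} \right)} + I} = \frac{1}{93 - 20} = \frac{1}{73}$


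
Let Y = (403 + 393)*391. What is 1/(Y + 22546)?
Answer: 1/333782 ≈ 2.9960e-6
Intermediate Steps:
Y = 311236 (Y = 796*391 = 311236)
1/(Y + 22546) = 1/(311236 + 22546) = 1/333782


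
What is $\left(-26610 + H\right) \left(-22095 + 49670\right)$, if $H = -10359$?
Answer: $-1019420175$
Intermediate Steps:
$\left(-26610 + H\right) \left(-22095 + 49670\right) = \left(-26610 - 10359\right) \left(-22095 + 49670\right) = \left(-36969\right) 27575 = -1019420175$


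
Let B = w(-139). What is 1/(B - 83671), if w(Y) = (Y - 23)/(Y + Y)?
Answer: -139/11630188 ≈ -1.1952e-5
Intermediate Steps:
w(Y) = (-23 + Y)/(2*Y) (w(Y) = (-23 + Y)/((2*Y)) = (-23 + Y)*(1/(2*Y)) = (-23 + Y)/(2*Y))
B = 81/139 (B = (1/2)*(-23 - 139)/(-139) = (1/2)*(-1/139)*(-162) = 81/139 ≈ 0.58273)
1/(B - 83671) = 1/(81/139 - 83671) = 1/(-11630188/139) = -139/11630188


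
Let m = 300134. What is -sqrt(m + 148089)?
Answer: -sqrt(448223) ≈ -669.49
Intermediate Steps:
-sqrt(m + 148089) = -sqrt(300134 + 148089) = -sqrt(448223)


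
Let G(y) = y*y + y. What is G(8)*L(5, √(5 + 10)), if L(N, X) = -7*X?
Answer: -504*√15 ≈ -1952.0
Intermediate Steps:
G(y) = y + y² (G(y) = y² + y = y + y²)
G(8)*L(5, √(5 + 10)) = (8*(1 + 8))*(-7*√(5 + 10)) = (8*9)*(-7*√15) = 72*(-7*√15) = -504*√15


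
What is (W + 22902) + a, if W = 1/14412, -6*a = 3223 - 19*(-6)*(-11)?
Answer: 325334087/14412 ≈ 22574.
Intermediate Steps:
a = -1969/6 (a = -(3223 - 19*(-6)*(-11))/6 = -(3223 - (-114)*(-11))/6 = -(3223 - 1*1254)/6 = -(3223 - 1254)/6 = -1/6*1969 = -1969/6 ≈ -328.17)
W = 1/14412 ≈ 6.9387e-5
(W + 22902) + a = (1/14412 + 22902) - 1969/6 = 330063625/14412 - 1969/6 = 325334087/14412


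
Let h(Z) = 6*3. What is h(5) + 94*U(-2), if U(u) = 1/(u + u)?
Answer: -11/2 ≈ -5.5000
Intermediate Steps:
h(Z) = 18
U(u) = 1/(2*u)
h(5) + 94*U(-2) = 18 + 94*((½)/(-2)) = 18 + 94*((½)*(-½)) = 18 + 94*(-¼) = 18 - 47/2 = -11/2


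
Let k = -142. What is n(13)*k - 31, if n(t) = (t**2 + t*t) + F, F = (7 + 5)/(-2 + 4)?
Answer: -48879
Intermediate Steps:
F = 6 (F = 12/2 = 12*(1/2) = 6)
n(t) = 6 + 2*t**2 (n(t) = (t**2 + t*t) + 6 = (t**2 + t**2) + 6 = 2*t**2 + 6 = 6 + 2*t**2)
n(13)*k - 31 = (6 + 2*13**2)*(-142) - 31 = (6 + 2*169)*(-142) - 31 = (6 + 338)*(-142) - 31 = 344*(-142) - 31 = -48848 - 31 = -48879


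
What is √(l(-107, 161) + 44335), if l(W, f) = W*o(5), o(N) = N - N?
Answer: √44335 ≈ 210.56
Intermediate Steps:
o(N) = 0
l(W, f) = 0 (l(W, f) = W*0 = 0)
√(l(-107, 161) + 44335) = √(0 + 44335) = √44335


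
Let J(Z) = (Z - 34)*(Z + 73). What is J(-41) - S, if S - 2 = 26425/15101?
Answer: -36299027/15101 ≈ -2403.8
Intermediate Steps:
J(Z) = (-34 + Z)*(73 + Z)
S = 56627/15101 (S = 2 + 26425/15101 = 56627/15101 ≈ 3.7499)
J(-41) - S = (-2482 + (-41)² + 39*(-41)) - 1*56627/15101 = (-2482 + 1681 - 1599) - 56627/15101 = -2400 - 56627/15101 = -36299027/15101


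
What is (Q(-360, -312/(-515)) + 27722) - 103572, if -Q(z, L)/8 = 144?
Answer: -77002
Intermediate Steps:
Q(z, L) = -1152 (Q(z, L) = -8*144 = -1152)
(Q(-360, -312/(-515)) + 27722) - 103572 = (-1152 + 27722) - 103572 = 26570 - 103572 = -77002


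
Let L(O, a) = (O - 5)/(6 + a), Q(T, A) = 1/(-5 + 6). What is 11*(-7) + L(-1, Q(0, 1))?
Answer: -545/7 ≈ -77.857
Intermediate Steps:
Q(T, A) = 1 (Q(T, A) = 1/1 = 1)
L(O, a) = (-5 + O)/(6 + a)
11*(-7) + L(-1, Q(0, 1)) = 11*(-7) + (-5 - 1)/(6 + 1) = -77 - 6/7 = -545/7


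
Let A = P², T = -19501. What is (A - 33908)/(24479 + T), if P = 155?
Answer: -9883/4978 ≈ -1.9853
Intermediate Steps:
A = 24025 (A = 155² = 24025)
(A - 33908)/(24479 + T) = (24025 - 33908)/(24479 - 19501) = -9883/4978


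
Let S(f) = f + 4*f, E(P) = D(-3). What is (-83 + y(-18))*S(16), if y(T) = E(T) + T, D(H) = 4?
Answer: -7760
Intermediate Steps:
E(P) = 4
y(T) = 4 + T
S(f) = 5*f
(-83 + y(-18))*S(16) = (-83 + (4 - 18))*(5*16) = (-83 - 14)*80 = -97*80 = -7760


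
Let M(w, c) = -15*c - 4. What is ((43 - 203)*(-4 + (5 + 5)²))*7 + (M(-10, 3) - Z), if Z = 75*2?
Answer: -107719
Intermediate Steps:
Z = 150
M(w, c) = -4 - 15*c
((43 - 203)*(-4 + (5 + 5)²))*7 + (M(-10, 3) - Z) = ((43 - 203)*(-4 + (5 + 5)²))*7 + ((-4 - 15*3) - 1*150) = -160*(-4 + 10²)*7 + ((-4 - 45) - 150) = -160*(-4 + 100)*7 + (-49 - 150) = -160*96*7 - 199 = -15360*7 - 199 = -107520 - 199 = -107719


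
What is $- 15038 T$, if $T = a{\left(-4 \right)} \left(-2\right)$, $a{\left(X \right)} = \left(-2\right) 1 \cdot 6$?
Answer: $-360912$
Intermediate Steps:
$a{\left(X \right)} = -12$ ($a{\left(X \right)} = \left(-2\right) 6 = -12$)
$T = 24$ ($T = \left(-12\right) \left(-2\right) = 24$)
$- 15038 T = \left(-15038\right) 24 = -360912$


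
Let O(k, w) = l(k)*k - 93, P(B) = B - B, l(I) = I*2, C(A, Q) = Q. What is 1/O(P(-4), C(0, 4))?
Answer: -1/93 ≈ -0.010753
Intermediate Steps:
l(I) = 2*I
P(B) = 0
O(k, w) = -93 + 2*k² (O(k, w) = (2*k)*k - 93 = 2*k² - 93 = -93 + 2*k²)
1/O(P(-4), C(0, 4)) = 1/(-93 + 2*0²) = 1/(-93 + 2*0) = 1/(-93 + 0) = 1/(-93) = -1/93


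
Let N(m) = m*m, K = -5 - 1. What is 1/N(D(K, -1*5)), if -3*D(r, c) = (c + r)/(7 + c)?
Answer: 36/121 ≈ 0.29752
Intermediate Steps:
K = -6
D(r, c) = -(c + r)/(3*(7 + c))
N(m) = m²
1/N(D(K, -1*5)) = 1/(((-(-1)*5 - 1*(-6))/(3*(7 - 1*5)))²) = 1/(((-1*(-5) + 6)/(3*(7 - 5)))²) = 1/(((⅓)*(5 + 6)/2)²) = 1/(((⅓)*(½)*11)²) = 1/((11/6)²) = 1/(121/36) = 36/121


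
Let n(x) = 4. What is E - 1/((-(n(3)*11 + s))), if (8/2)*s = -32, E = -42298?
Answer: -1522727/36 ≈ -42298.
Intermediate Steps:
s = -8 (s = (¼)*(-32) = -8)
E - 1/((-(n(3)*11 + s))) = -42298 - 1/((-(4*11 - 8))) = -42298 - 1/((-(44 - 8))) = -42298 - 1/((-1*36)) = -42298 - 1/(-36) = -42298 - 1*(-1/36) = -42298 + 1/36 = -1522727/36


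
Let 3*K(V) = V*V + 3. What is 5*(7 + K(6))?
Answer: 100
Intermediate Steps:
K(V) = 1 + V²/3 (K(V) = (V*V + 3)/3 = (V² + 3)/3 = (3 + V²)/3 = 1 + V²/3)
5*(7 + K(6)) = 5*(7 + (1 + (⅓)*6²)) = 5*(7 + (1 + (⅓)*36)) = 5*(7 + (1 + 12)) = 5*(7 + 13) = 5*20 = 100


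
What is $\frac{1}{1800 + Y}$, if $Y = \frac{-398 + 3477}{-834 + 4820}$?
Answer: $\frac{3986}{7177879} \approx 0.00055532$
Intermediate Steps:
$Y = \frac{3079}{3986} \approx 0.77245$
$\frac{1}{1800 + Y} = \frac{1}{1800 + \frac{3079}{3986}} = \frac{1}{\frac{7177879}{3986}} = \frac{3986}{7177879}$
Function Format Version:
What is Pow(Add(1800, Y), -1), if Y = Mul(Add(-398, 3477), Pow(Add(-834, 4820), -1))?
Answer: Rational(3986, 7177879) ≈ 0.00055532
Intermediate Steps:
Y = Rational(3079, 3986) (Y = Mul(3079, Pow(3986, -1)) = Mul(3079, Rational(1, 3986)) = Rational(3079, 3986) ≈ 0.77245)
Pow(Add(1800, Y), -1) = Pow(Add(1800, Rational(3079, 3986)), -1) = Pow(Rational(7177879, 3986), -1) = Rational(3986, 7177879)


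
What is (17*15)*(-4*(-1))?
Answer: 1020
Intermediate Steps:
(17*15)*(-4*(-1)) = 255*4 = 1020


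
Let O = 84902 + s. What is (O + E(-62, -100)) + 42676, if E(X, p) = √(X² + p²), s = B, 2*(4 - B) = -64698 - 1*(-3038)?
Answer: 158412 + 2*√3461 ≈ 1.5853e+5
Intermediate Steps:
B = 30834 (B = 4 - (-64698 - 1*(-3038))/2 = 4 - (-64698 + 3038)/2 = 4 - ½*(-61660) = 4 + 30830 = 30834)
s = 30834
O = 115736 (O = 84902 + 30834 = 115736)
(O + E(-62, -100)) + 42676 = (115736 + √((-62)² + (-100)²)) + 42676 = (115736 + √(3844 + 10000)) + 42676 = (115736 + √13844) + 42676 = (115736 + 2*√3461) + 42676 = 158412 + 2*√3461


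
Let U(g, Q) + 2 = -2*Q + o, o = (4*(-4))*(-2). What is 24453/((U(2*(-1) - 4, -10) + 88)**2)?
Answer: 2717/2116 ≈ 1.2840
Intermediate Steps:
o = 32 (o = -16*(-2) = 32)
U(g, Q) = 30 - 2*Q (U(g, Q) = -2 + (-2*Q + 32) = -2 + (32 - 2*Q) = 30 - 2*Q)
24453/((U(2*(-1) - 4, -10) + 88)**2) = 24453/(((30 - 2*(-10)) + 88)**2) = 24453/(((30 + 20) + 88)**2) = 24453/((50 + 88)**2) = 24453/(138**2) = 24453/19044 = 24453*(1/19044) = 2717/2116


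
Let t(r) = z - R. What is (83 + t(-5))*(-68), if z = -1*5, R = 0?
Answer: -5304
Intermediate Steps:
z = -5
t(r) = -5 (t(r) = -5 - 1*0 = -5 + 0 = -5)
(83 + t(-5))*(-68) = (83 - 5)*(-68) = 78*(-68) = -5304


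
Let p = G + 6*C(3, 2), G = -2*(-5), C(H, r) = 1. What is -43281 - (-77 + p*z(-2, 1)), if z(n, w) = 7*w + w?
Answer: -43332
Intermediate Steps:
z(n, w) = 8*w
G = 10
p = 16 (p = 10 + 6*1 = 10 + 6 = 16)
-43281 - (-77 + p*z(-2, 1)) = -43281 - (-77 + 16*(8*1)) = -43281 - (-77 + 16*8) = -43281 - (-77 + 128) = -43281 - 1*51 = -43281 - 51 = -43332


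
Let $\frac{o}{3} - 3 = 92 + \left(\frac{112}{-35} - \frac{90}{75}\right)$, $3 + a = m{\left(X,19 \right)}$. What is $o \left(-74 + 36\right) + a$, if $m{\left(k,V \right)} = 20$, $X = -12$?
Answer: $- \frac{51557}{5} \approx -10311.0$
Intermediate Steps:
$a = 17$ ($a = -3 + 20 = 17$)
$o = \frac{1359}{5}$ ($o = 9 + 3 \left(92 + \left(\frac{112}{-35} - \frac{90}{75}\right)\right) = 9 + 3 \left(92 + \left(112 \left(- \frac{1}{35}\right) - \frac{6}{5}\right)\right) = 9 + 3 \left(92 - \frac{22}{5}\right) = 9 + 3 \cdot \frac{438}{5} = 9 + \frac{1314}{5} = \frac{1359}{5} \approx 271.8$)
$o \left(-74 + 36\right) + a = \frac{1359 \left(-74 + 36\right)}{5} + 17 = \frac{1359}{5} \left(-38\right) + 17 = - \frac{51642}{5} + 17 = - \frac{51557}{5}$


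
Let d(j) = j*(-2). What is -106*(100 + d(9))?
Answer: -8692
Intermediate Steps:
d(j) = -2*j
-106*(100 + d(9)) = -106*(100 - 2*9) = -106*(100 - 18) = -106*82 = -8692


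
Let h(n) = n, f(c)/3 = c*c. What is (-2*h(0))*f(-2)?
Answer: 0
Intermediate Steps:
f(c) = 3*c² (f(c) = 3*(c*c) = 3*c²)
(-2*h(0))*f(-2) = (-2*0)*(3*(-2)²) = 0*(3*4) = 0*12 = 0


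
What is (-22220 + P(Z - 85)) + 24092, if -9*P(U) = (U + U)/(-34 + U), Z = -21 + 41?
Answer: 1667822/891 ≈ 1871.9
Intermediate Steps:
Z = 20
P(U) = -2*U/(9*(-34 + U)) (P(U) = -(U + U)/(9*(-34 + U)) = -2*U/(9*(-34 + U)))
(-22220 + P(Z - 85)) + 24092 = (-22220 - 2*(20 - 85)/(-306 + 9*(20 - 85))) + 24092 = (-22220 - 2*(-65)/(-306 + 9*(-65))) + 24092 = (-22220 - 2*(-65)/(-306 - 585)) + 24092 = (-22220 - 2*(-65)/(-891)) + 24092 = (-22220 - 2*(-65)*(-1/891)) + 24092 = (-22220 - 130/891) + 24092 = -19798150/891 + 24092 = 1667822/891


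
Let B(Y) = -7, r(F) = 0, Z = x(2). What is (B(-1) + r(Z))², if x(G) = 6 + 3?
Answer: 49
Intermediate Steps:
x(G) = 9
Z = 9
(B(-1) + r(Z))² = (-7 + 0)² = (-7)² = 49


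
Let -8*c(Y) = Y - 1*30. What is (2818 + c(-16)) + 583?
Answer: 13627/4 ≈ 3406.8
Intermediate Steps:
c(Y) = 15/4 - Y/8 (c(Y) = -(Y - 1*30)/8 = -(Y - 30)/8 = -(-30 + Y)/8 = 15/4 - Y/8)
(2818 + c(-16)) + 583 = (2818 + (15/4 - ⅛*(-16))) + 583 = (2818 + (15/4 + 2)) + 583 = (2818 + 23/4) + 583 = 11295/4 + 583 = 13627/4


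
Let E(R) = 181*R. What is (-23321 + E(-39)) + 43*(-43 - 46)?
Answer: -34207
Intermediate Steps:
(-23321 + E(-39)) + 43*(-43 - 46) = (-23321 + 181*(-39)) + 43*(-43 - 46) = (-23321 - 7059) + 43*(-89) = -30380 - 3827 = -34207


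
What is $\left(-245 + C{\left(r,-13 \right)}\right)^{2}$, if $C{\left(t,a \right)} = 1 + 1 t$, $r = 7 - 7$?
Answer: $59536$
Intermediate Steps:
$r = 0$ ($r = 7 - 7 = 0$)
$C{\left(t,a \right)} = 1 + t$
$\left(-245 + C{\left(r,-13 \right)}\right)^{2} = \left(-245 + \left(1 + 0\right)\right)^{2} = \left(-245 + 1\right)^{2} = \left(-244\right)^{2} = 59536$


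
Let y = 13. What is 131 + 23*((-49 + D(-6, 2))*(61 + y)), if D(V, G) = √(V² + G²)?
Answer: -83267 + 3404*√10 ≈ -72503.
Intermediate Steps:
D(V, G) = √(G² + V²)
131 + 23*((-49 + D(-6, 2))*(61 + y)) = 131 + 23*((-49 + √(2² + (-6)²))*(61 + 13)) = 131 + 23*((-49 + √(4 + 36))*74) = 131 + 23*((-49 + √40)*74) = 131 + 23*((-49 + 2*√10)*74) = 131 + 23*(-3626 + 148*√10) = 131 + (-83398 + 3404*√10) = -83267 + 3404*√10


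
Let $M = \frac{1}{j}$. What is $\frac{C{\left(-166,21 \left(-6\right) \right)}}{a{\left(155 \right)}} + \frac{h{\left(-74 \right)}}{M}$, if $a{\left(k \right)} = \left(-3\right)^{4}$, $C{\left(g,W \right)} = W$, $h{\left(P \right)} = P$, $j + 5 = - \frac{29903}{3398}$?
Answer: $\frac{15591583}{15291} \approx 1019.7$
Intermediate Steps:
$j = - \frac{46893}{3398}$ ($j = -5 - \frac{29903}{3398} = - \frac{46893}{3398} \approx -13.8$)
$a{\left(k \right)} = 81$
$M = - \frac{3398}{46893}$ ($M = \frac{1}{- \frac{46893}{3398}} = - \frac{3398}{46893} \approx -0.072463$)
$\frac{C{\left(-166,21 \left(-6\right) \right)}}{a{\left(155 \right)}} + \frac{h{\left(-74 \right)}}{M} = \frac{21 \left(-6\right)}{81} - \frac{74}{- \frac{3398}{46893}} = \left(-126\right) \frac{1}{81} - - \frac{1735041}{1699} = - \frac{14}{9} + \frac{1735041}{1699} = \frac{15591583}{15291}$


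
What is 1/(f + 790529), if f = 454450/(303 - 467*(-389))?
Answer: 90983/71924927232 ≈ 1.2650e-6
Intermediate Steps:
f = 227225/90983 (f = 454450/(303 + 181663) = 454450/181966 = 454450*(1/181966) = 227225/90983 ≈ 2.4974)
1/(f + 790529) = 1/(227225/90983 + 790529) = 1/(71924927232/90983) = 90983/71924927232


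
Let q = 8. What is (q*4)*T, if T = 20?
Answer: 640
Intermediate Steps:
(q*4)*T = (8*4)*20 = 32*20 = 640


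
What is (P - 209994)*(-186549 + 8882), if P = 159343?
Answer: 8999011217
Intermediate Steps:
(P - 209994)*(-186549 + 8882) = (159343 - 209994)*(-186549 + 8882) = -50651*(-177667) = 8999011217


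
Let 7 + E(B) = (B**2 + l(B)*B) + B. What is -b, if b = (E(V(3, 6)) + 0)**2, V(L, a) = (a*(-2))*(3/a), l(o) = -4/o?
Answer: -361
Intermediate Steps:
V(L, a) = -6 (V(L, a) = (-2*a)*(3/a) = -6)
E(B) = -11 + B + B**2 (E(B) = -7 + ((B**2 + (-4/B)*B) + B) = -7 + ((B**2 - 4) + B) = -7 + ((-4 + B**2) + B) = -7 + (-4 + B + B**2) = -11 + B + B**2)
b = 361 (b = ((-11 - 6 + (-6)**2) + 0)**2 = ((-11 - 6 + 36) + 0)**2 = (19 + 0)**2 = 19**2 = 361)
-b = -1*361 = -361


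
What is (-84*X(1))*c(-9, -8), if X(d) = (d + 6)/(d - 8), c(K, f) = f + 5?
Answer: -252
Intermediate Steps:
c(K, f) = 5 + f
X(d) = (6 + d)/(-8 + d)
(-84*X(1))*c(-9, -8) = (-84*(6 + 1)/(-8 + 1))*(5 - 8) = -84*7/(-7)*(-3) = -(-12)*7*(-3) = -84*(-1)*(-3) = 84*(-3) = -252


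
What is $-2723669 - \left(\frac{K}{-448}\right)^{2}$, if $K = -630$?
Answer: $- \frac{2789039081}{1024} \approx -2.7237 \cdot 10^{6}$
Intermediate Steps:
$-2723669 - \left(\frac{K}{-448}\right)^{2} = -2723669 - \left(- \frac{630}{-448}\right)^{2} = -2723669 - \left(\left(-630\right) \left(- \frac{1}{448}\right)\right)^{2} = -2723669 - \left(\frac{45}{32}\right)^{2} = -2723669 - \frac{2025}{1024} = - \frac{2789039081}{1024}$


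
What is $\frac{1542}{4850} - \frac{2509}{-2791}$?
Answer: $\frac{8236186}{6768175} \approx 1.2169$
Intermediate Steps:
$\frac{1542}{4850} - \frac{2509}{-2791} = 1542 \cdot \frac{1}{4850} - - \frac{2509}{2791} = \frac{771}{2425} + \frac{2509}{2791} = \frac{8236186}{6768175}$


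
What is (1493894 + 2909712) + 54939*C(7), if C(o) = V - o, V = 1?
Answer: 4073972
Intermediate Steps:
C(o) = 1 - o
(1493894 + 2909712) + 54939*C(7) = (1493894 + 2909712) + 54939*(1 - 1*7) = 4403606 + 54939*(1 - 7) = 4403606 + 54939*(-6) = 4403606 - 329634 = 4073972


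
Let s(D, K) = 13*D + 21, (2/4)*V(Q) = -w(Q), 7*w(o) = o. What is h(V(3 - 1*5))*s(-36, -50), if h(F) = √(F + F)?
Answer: -894*√14/7 ≈ -477.86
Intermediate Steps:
w(o) = o/7
V(Q) = -2*Q/7 (V(Q) = 2*(-Q/7) = -2*Q/7)
s(D, K) = 21 + 13*D
h(F) = √2*√F (h(F) = √(2*F) = √2*√F)
h(V(3 - 1*5))*s(-36, -50) = (√2*√(-2*(3 - 1*5)/7))*(21 + 13*(-36)) = (√2*√(-2*(3 - 5)/7))*(21 - 468) = (√2*√(-2/7*(-2)))*(-447) = (√2*√(4/7))*(-447) = (√2*(2*√7/7))*(-447) = (2*√14/7)*(-447) = -894*√14/7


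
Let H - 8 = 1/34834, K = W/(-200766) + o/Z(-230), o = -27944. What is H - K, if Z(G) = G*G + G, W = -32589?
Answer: 128434130451349/15347780891395 ≈ 8.3683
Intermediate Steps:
Z(G) = G + G**2 (Z(G) = G**2 + G = G + G**2)
K = -648957079/1762390870 (K = -32589/(-200766) - 27944*(-1/(230*(1 - 230))) = -32589*(-1/200766) - 27944/((-230*(-229))) = 10863/66922 - 27944/52670 = 10863/66922 - 27944*1/52670 = 10863/66922 - 13972/26335 = -648957079/1762390870 ≈ -0.36823)
H = 278673/34834 (H = 8 + 1/34834 = 278673/34834 ≈ 8.0000)
H - K = 278673/34834 - 1*(-648957079/1762390870) = 278673/34834 + 648957079/1762390870 = 128434130451349/15347780891395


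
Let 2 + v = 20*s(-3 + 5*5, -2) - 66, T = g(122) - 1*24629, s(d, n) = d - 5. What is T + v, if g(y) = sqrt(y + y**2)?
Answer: -24357 + sqrt(15006) ≈ -24235.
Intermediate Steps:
s(d, n) = -5 + d
T = -24629 + sqrt(15006) (T = sqrt(122*(1 + 122)) - 1*24629 = sqrt(122*123) - 24629 = sqrt(15006) - 24629 = -24629 + sqrt(15006) ≈ -24507.)
v = 272 (v = -2 + (20*(-5 + (-3 + 5*5)) - 66) = -2 + (20*(-5 + (-3 + 25)) - 66) = -2 + (20*(-5 + 22) - 66) = -2 + (20*17 - 66) = -2 + (340 - 66) = -2 + 274 = 272)
T + v = (-24629 + sqrt(15006)) + 272 = -24357 + sqrt(15006)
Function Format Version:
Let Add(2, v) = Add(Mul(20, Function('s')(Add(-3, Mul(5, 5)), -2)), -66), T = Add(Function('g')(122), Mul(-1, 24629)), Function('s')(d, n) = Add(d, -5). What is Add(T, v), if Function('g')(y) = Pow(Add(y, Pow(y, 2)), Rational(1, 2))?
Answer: Add(-24357, Pow(15006, Rational(1, 2))) ≈ -24235.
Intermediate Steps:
Function('s')(d, n) = Add(-5, d)
T = Add(-24629, Pow(15006, Rational(1, 2))) (T = Add(Pow(Mul(122, Add(1, 122)), Rational(1, 2)), Mul(-1, 24629)) = Add(Pow(Mul(122, 123), Rational(1, 2)), -24629) = Add(Pow(15006, Rational(1, 2)), -24629) = Add(-24629, Pow(15006, Rational(1, 2))) ≈ -24507.)
v = 272 (v = Add(-2, Add(Mul(20, Add(-5, Add(-3, Mul(5, 5)))), -66)) = Add(-2, Add(Mul(20, Add(-5, Add(-3, 25))), -66)) = Add(-2, Add(Mul(20, Add(-5, 22)), -66)) = Add(-2, Add(Mul(20, 17), -66)) = Add(-2, Add(340, -66)) = Add(-2, 274) = 272)
Add(T, v) = Add(Add(-24629, Pow(15006, Rational(1, 2))), 272) = Add(-24357, Pow(15006, Rational(1, 2)))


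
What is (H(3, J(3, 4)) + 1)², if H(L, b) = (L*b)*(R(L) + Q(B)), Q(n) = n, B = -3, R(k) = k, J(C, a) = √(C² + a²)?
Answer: 1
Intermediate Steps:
H(L, b) = L*b*(-3 + L) (H(L, b) = (L*b)*(L - 3) = (L*b)*(-3 + L) = L*b*(-3 + L))
(H(3, J(3, 4)) + 1)² = (3*√(3² + 4²)*(-3 + 3) + 1)² = (3*√(9 + 16)*0 + 1)² = (3*√25*0 + 1)² = (3*5*0 + 1)² = (0 + 1)² = 1² = 1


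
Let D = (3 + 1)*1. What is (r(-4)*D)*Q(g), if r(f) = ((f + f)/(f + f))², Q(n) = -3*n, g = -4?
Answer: 48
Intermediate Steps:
D = 4 (D = 4*1 = 4)
r(f) = 1 (r(f) = ((2*f)/((2*f)))² = ((2*f)*(1/(2*f)))² = 1² = 1)
(r(-4)*D)*Q(g) = (1*4)*(-3*(-4)) = 4*12 = 48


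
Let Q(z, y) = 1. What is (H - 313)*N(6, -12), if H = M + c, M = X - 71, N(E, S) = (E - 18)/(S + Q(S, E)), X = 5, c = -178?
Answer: -6684/11 ≈ -607.64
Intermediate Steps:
N(E, S) = (-18 + E)/(1 + S) (N(E, S) = (E - 18)/(S + 1) = (-18 + E)/(1 + S))
M = -66 (M = 5 - 71 = -66)
H = -244 (H = -66 - 178 = -244)
(H - 313)*N(6, -12) = (-244 - 313)*((-18 + 6)/(1 - 12)) = -557*(-12)/(-11) = -(-557)*(-12)/11 = -557*12/11 = -6684/11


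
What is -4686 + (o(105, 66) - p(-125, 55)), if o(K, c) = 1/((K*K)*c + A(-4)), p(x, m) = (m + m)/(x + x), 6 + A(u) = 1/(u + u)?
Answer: -681883806789/145528775 ≈ -4685.6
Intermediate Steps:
A(u) = -6 + 1/(2*u) (A(u) = -6 + 1/(u + u) = -6 + 1/(2*u))
p(x, m) = m/x (p(x, m) = (2*m)/((2*x)) = (2*m)*(1/(2*x)) = m/x)
o(K, c) = 1/(-49/8 + c*K²) (o(K, c) = 1/((K*K)*c + (-6 + (½)/(-4))) = 1/(K²*c + (-6 + (½)*(-¼))) = 1/(c*K² + (-6 - ⅛)) = 1/(c*K² - 49/8) = 1/(-49/8 + c*K²))
-4686 + (o(105, 66) - p(-125, 55)) = -4686 + (8/(-49 + 8*66*105²) - 55/(-125)) = -4686 + (8/(-49 + 8*66*11025) - 55*(-1)/125) = -4686 + (8/(-49 + 5821200) - 1*(-11/25)) = -4686 + (8/5821151 + 11/25) = -4686 + 64032861/145528775 = -681883806789/145528775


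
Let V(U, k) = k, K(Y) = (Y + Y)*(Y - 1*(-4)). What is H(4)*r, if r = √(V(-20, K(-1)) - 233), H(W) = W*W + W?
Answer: 20*I*√239 ≈ 309.19*I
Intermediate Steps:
K(Y) = 2*Y*(4 + Y) (K(Y) = (2*Y)*(Y + 4) = (2*Y)*(4 + Y) = 2*Y*(4 + Y))
H(W) = W + W² (H(W) = W² + W = W + W²)
r = I*√239 (r = √(2*(-1)*(4 - 1) - 233) = √(2*(-1)*3 - 233) = √(-6 - 233) = √(-239) = I*√239 ≈ 15.46*I)
H(4)*r = (4*(1 + 4))*(I*√239) = (4*5)*(I*√239) = 20*(I*√239) = 20*I*√239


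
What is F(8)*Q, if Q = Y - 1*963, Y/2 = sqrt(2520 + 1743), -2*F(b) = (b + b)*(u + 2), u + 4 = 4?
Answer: 15408 - 224*sqrt(87) ≈ 13319.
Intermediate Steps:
u = 0 (u = -4 + 4 = 0)
F(b) = -2*b (F(b) = -(b + b)*(0 + 2)/2 = -2*b*2/2 = -2*b)
Y = 14*sqrt(87) (Y = 2*sqrt(2520 + 1743) = 2*sqrt(4263) = 2*(7*sqrt(87)) = 14*sqrt(87) ≈ 130.58)
Q = -963 + 14*sqrt(87) (Q = 14*sqrt(87) - 1*963 = 14*sqrt(87) - 963 = -963 + 14*sqrt(87) ≈ -832.42)
F(8)*Q = (-2*8)*(-963 + 14*sqrt(87)) = -16*(-963 + 14*sqrt(87)) = 15408 - 224*sqrt(87)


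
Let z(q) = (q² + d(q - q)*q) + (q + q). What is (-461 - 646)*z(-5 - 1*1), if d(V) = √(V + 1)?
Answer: -19926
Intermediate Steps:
d(V) = √(1 + V)
z(q) = q² + 3*q (z(q) = (q² + √(1 + (q - q))*q) + (q + q) = (q² + √(1 + 0)*q) + 2*q = (q² + √1*q) + 2*q = (q² + 1*q) + 2*q = (q² + q) + 2*q = (q + q²) + 2*q = q² + 3*q)
(-461 - 646)*z(-5 - 1*1) = (-461 - 646)*((-5 - 1*1)*(3 + (-5 - 1*1))) = -1107*(-5 - 1)*(3 + (-5 - 1)) = -(-6642)*(3 - 6) = -(-6642)*(-3) = -1107*18 = -19926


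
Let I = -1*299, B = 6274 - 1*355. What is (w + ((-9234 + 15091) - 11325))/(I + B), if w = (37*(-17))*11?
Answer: -12387/5620 ≈ -2.2041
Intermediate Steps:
B = 5919 (B = 6274 - 355 = 5919)
w = -6919 (w = -629*11 = -6919)
I = -299
(w + ((-9234 + 15091) - 11325))/(I + B) = (-6919 + ((-9234 + 15091) - 11325))/(-299 + 5919) = (-6919 + (5857 - 11325))/5620 = (-6919 - 5468)*(1/5620) = -12387*1/5620 = -12387/5620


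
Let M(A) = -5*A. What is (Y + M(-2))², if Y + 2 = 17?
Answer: 625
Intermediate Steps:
Y = 15 (Y = -2 + 17 = 15)
(Y + M(-2))² = (15 - 5*(-2))² = (15 + 10)² = 25² = 625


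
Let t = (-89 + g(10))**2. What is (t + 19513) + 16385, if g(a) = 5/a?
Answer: 174921/4 ≈ 43730.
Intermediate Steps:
t = 31329/4 (t = (-89 + 5/10)**2 = (-89 + 5*(1/10))**2 = (-89 + 1/2)**2 = (-177/2)**2 = 31329/4 ≈ 7832.3)
(t + 19513) + 16385 = (31329/4 + 19513) + 16385 = 109381/4 + 16385 = 174921/4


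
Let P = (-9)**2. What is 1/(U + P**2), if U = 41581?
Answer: 1/48142 ≈ 2.0772e-5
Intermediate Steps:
P = 81
1/(U + P**2) = 1/(41581 + 81**2) = 1/(41581 + 6561) = 1/48142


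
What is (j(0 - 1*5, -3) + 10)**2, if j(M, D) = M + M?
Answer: 0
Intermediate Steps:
j(M, D) = 2*M
(j(0 - 1*5, -3) + 10)**2 = (2*(0 - 1*5) + 10)**2 = (2*(0 - 5) + 10)**2 = (2*(-5) + 10)**2 = (-10 + 10)**2 = 0**2 = 0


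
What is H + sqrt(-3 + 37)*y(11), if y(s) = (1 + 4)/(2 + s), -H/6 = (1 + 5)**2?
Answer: -216 + 5*sqrt(34)/13 ≈ -213.76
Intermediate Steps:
H = -216 (H = -6*(1 + 5)**2 = -6*6**2 = -6*36 = -216)
y(s) = 5/(2 + s)
H + sqrt(-3 + 37)*y(11) = -216 + sqrt(-3 + 37)*(5/(2 + 11)) = -216 + sqrt(34)*(5/13) = -216 + 5*sqrt(34)/13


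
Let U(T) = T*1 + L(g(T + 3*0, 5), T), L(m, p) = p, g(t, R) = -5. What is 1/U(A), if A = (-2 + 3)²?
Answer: ½ ≈ 0.50000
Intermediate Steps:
A = 1 (A = 1² = 1)
U(T) = 2*T (U(T) = T*1 + T = T + T = 2*T)
1/U(A) = 1/(2*1) = 1/2 = ½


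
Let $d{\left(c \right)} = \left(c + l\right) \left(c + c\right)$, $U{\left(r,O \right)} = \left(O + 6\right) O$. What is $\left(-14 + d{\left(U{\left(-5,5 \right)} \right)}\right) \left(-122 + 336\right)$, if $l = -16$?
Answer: $915064$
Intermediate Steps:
$U{\left(r,O \right)} = O \left(6 + O\right)$ ($U{\left(r,O \right)} = \left(6 + O\right) O = O \left(6 + O\right)$)
$d{\left(c \right)} = 2 c \left(-16 + c\right)$ ($d{\left(c \right)} = \left(c - 16\right) \left(c + c\right) = \left(-16 + c\right) 2 c = 2 c \left(-16 + c\right)$)
$\left(-14 + d{\left(U{\left(-5,5 \right)} \right)}\right) \left(-122 + 336\right) = \left(-14 + 2 \cdot 5 \left(6 + 5\right) \left(-16 + 5 \left(6 + 5\right)\right)\right) \left(-122 + 336\right) = \left(-14 + 2 \cdot 5 \cdot 11 \left(-16 + 5 \cdot 11\right)\right) 214 = \left(-14 + 2 \cdot 55 \left(-16 + 55\right)\right) 214 = \left(-14 + 2 \cdot 55 \cdot 39\right) 214 = \left(-14 + 4290\right) 214 = 4276 \cdot 214 = 915064$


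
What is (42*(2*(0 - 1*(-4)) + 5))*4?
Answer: 2184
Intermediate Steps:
(42*(2*(0 - 1*(-4)) + 5))*4 = (42*(2*(0 + 4) + 5))*4 = (42*(2*4 + 5))*4 = (42*(8 + 5))*4 = (42*13)*4 = 546*4 = 2184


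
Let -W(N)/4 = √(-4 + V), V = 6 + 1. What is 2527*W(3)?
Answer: -10108*√3 ≈ -17508.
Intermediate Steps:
V = 7
W(N) = -4*√3 (W(N) = -4*√(-4 + 7) = -4*√3)
2527*W(3) = 2527*(-4*√3) = -10108*√3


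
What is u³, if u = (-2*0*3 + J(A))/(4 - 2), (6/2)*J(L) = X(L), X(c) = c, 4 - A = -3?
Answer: 343/216 ≈ 1.5880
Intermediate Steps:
A = 7 (A = 4 - 1*(-3) = 4 + 3 = 7)
J(L) = L/3
u = 7/6 (u = (-2*0*3 + (⅓)*7)/(4 - 2) = (0*3 + 7/3)/2 = (0 + 7/3)*(½) = (7/3)*(½) = 7/6 ≈ 1.1667)
u³ = (7/6)³ = 343/216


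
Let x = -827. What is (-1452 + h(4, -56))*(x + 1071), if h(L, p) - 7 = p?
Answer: -366244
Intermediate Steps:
h(L, p) = 7 + p
(-1452 + h(4, -56))*(x + 1071) = (-1452 + (7 - 56))*(-827 + 1071) = (-1452 - 49)*244 = -1501*244 = -366244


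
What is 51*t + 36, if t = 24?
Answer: 1260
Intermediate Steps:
51*t + 36 = 51*24 + 36 = 1224 + 36 = 1260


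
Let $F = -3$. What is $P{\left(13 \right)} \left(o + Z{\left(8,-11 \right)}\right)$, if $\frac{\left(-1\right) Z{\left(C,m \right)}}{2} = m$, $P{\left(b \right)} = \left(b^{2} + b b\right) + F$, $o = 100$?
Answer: $40870$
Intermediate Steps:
$P{\left(b \right)} = -3 + 2 b^{2}$ ($P{\left(b \right)} = \left(b^{2} + b b\right) - 3 = \left(b^{2} + b^{2}\right) - 3 = 2 b^{2} - 3 = -3 + 2 b^{2}$)
$Z{\left(C,m \right)} = - 2 m$
$P{\left(13 \right)} \left(o + Z{\left(8,-11 \right)}\right) = \left(-3 + 2 \cdot 13^{2}\right) \left(100 - -22\right) = \left(-3 + 2 \cdot 169\right) \left(100 + 22\right) = \left(-3 + 338\right) 122 = 335 \cdot 122 = 40870$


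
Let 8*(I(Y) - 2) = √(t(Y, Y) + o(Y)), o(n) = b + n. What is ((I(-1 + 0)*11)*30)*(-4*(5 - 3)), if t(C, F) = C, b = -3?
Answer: -5280 - 330*I*√5 ≈ -5280.0 - 737.9*I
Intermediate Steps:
o(n) = -3 + n
I(Y) = 2 + √(-3 + 2*Y)/8 (I(Y) = 2 + √(Y + (-3 + Y))/8 = 2 + √(-3 + 2*Y)/8)
((I(-1 + 0)*11)*30)*(-4*(5 - 3)) = (((2 + √(-3 + 2*(-1 + 0))/8)*11)*30)*(-4*(5 - 3)) = (((2 + √(-3 + 2*(-1))/8)*11)*30)*(-4*2) = (((2 + √(-3 - 2)/8)*11)*30)*(-8) = (((2 + √(-5)/8)*11)*30)*(-8) = (((2 + (I*√5)/8)*11)*30)*(-8) = (((2 + I*√5/8)*11)*30)*(-8) = ((22 + 11*I*√5/8)*30)*(-8) = (660 + 165*I*√5/4)*(-8) = -5280 - 330*I*√5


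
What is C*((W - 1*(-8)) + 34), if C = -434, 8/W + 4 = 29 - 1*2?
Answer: -422716/23 ≈ -18379.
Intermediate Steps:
W = 8/23 (W = 8/(-4 + (29 - 1*2)) = 8/(-4 + (29 - 2)) = 8/(-4 + 27) = 8/23 ≈ 0.34783)
C*((W - 1*(-8)) + 34) = -434*((8/23 - 1*(-8)) + 34) = -434*((8/23 + 8) + 34) = -434*(192/23 + 34) = -434*974/23 = -422716/23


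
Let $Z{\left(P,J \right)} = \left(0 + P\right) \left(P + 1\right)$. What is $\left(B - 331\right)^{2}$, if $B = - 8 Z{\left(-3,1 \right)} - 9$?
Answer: $150544$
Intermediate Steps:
$Z{\left(P,J \right)} = P \left(1 + P\right)$
$B = -57$ ($B = - 8 \left(- 3 \left(1 - 3\right)\right) - 9 = - 8 \left(\left(-3\right) \left(-2\right)\right) - 9 = \left(-8\right) 6 - 9 = -48 - 9 = -57$)
$\left(B - 331\right)^{2} = \left(-57 - 331\right)^{2} = \left(-388\right)^{2} = 150544$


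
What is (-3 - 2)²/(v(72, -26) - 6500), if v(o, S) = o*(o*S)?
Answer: -25/141284 ≈ -0.00017695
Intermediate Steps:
v(o, S) = S*o² (v(o, S) = o*(S*o) = S*o²)
(-3 - 2)²/(v(72, -26) - 6500) = (-3 - 2)²/(-26*72² - 6500) = (-5)²/(-26*5184 - 6500) = 25/(-134784 - 6500) = 25/(-141284) = 25*(-1/141284) = -25/141284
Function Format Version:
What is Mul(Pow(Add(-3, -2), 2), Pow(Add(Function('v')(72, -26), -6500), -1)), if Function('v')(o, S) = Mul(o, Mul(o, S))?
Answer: Rational(-25, 141284) ≈ -0.00017695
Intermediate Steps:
Function('v')(o, S) = Mul(S, Pow(o, 2)) (Function('v')(o, S) = Mul(o, Mul(S, o)) = Mul(S, Pow(o, 2)))
Mul(Pow(Add(-3, -2), 2), Pow(Add(Function('v')(72, -26), -6500), -1)) = Mul(Pow(Add(-3, -2), 2), Pow(Add(Mul(-26, Pow(72, 2)), -6500), -1)) = Mul(Pow(-5, 2), Pow(Add(Mul(-26, 5184), -6500), -1)) = Mul(25, Pow(Add(-134784, -6500), -1)) = Mul(25, Pow(-141284, -1)) = Mul(25, Rational(-1, 141284)) = Rational(-25, 141284)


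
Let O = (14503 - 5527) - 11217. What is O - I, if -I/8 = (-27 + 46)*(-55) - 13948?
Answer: -122185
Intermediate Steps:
I = 119944 (I = -8*((-27 + 46)*(-55) - 13948) = -8*(19*(-55) - 13948) = -8*(-1045 - 13948) = -8*(-14993) = 119944)
O = -2241 (O = 8976 - 11217 = -2241)
O - I = -2241 - 1*119944 = -2241 - 119944 = -122185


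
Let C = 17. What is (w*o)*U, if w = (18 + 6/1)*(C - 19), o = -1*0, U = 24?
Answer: 0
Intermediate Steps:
o = 0
w = -48 (w = (18 + 6/1)*(17 - 19) = (18 + 6*1)*(-2) = (18 + 6)*(-2) = 24*(-2) = -48)
(w*o)*U = -48*0*24 = 0*24 = 0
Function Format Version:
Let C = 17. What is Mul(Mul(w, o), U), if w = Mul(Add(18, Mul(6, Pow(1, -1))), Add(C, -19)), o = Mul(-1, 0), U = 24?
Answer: 0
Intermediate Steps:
o = 0
w = -48 (w = Mul(Add(18, Mul(6, Pow(1, -1))), Add(17, -19)) = Mul(Add(18, Mul(6, 1)), -2) = Mul(Add(18, 6), -2) = Mul(24, -2) = -48)
Mul(Mul(w, o), U) = Mul(Mul(-48, 0), 24) = Mul(0, 24) = 0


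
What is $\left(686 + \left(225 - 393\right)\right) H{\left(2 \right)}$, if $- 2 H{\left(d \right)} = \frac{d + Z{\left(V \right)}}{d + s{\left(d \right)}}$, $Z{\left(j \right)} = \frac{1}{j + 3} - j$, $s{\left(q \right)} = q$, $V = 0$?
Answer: $- \frac{1813}{12} \approx -151.08$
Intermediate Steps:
$Z{\left(j \right)} = \frac{1}{3 + j} - j$
$H{\left(d \right)} = - \frac{\frac{1}{3} + d}{4 d}$ ($H{\left(d \right)} = - \frac{\left(d + \frac{1 - 0^{2} - 0}{3 + 0}\right) \frac{1}{d + d}}{2} = - \frac{\left(d + \frac{1 - 0 + 0}{3}\right) \frac{1}{2 d}}{2} = - \frac{\left(d + \frac{1 + 0 + 0}{3}\right) \frac{1}{2 d}}{2} = - \frac{\left(d + \frac{1}{3} \cdot 1\right) \frac{1}{2 d}}{2} = - \frac{\left(d + \frac{1}{3}\right) \frac{1}{2 d}}{2} = - \frac{\left(\frac{1}{3} + d\right) \frac{1}{2 d}}{2} = - \frac{\frac{1}{2} \frac{1}{d} \left(\frac{1}{3} + d\right)}{2} = - \frac{\frac{1}{3} + d}{4 d}$)
$\left(686 + \left(225 - 393\right)\right) H{\left(2 \right)} = \left(686 + \left(225 - 393\right)\right) \frac{-1 - 6}{12 \cdot 2} = \left(686 + \left(225 - 393\right)\right) \frac{1}{12} \cdot \frac{1}{2} \left(-1 - 6\right) = \left(686 - 168\right) \frac{1}{12} \cdot \frac{1}{2} \left(-7\right) = 518 \left(- \frac{7}{24}\right) = - \frac{1813}{12}$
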